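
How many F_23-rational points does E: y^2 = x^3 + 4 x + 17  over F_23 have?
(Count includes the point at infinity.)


For each x in F_23, count y with y^2 = x^3 + 4 x + 17 mod 23:
  x = 5: RHS = 1, y in [1, 22]  -> 2 point(s)
  x = 6: RHS = 4, y in [2, 21]  -> 2 point(s)
  x = 8: RHS = 9, y in [3, 20]  -> 2 point(s)
  x = 9: RHS = 0, y in [0]  -> 1 point(s)
  x = 11: RHS = 12, y in [9, 14]  -> 2 point(s)
  x = 13: RHS = 12, y in [9, 14]  -> 2 point(s)
  x = 15: RHS = 2, y in [5, 18]  -> 2 point(s)
  x = 19: RHS = 6, y in [11, 12]  -> 2 point(s)
  x = 20: RHS = 1, y in [1, 22]  -> 2 point(s)
  x = 21: RHS = 1, y in [1, 22]  -> 2 point(s)
  x = 22: RHS = 12, y in [9, 14]  -> 2 point(s)
Affine points: 21. Add the point at infinity: total = 22.

#E(F_23) = 22


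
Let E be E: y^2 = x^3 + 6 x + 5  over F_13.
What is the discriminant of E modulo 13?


4 a^3 + 27 b^2 = 4*6^3 + 27*5^2 = 864 + 675 = 1539
Delta = -16 * (1539) = -24624
Delta mod 13 = 11

Delta = 11 (mod 13)


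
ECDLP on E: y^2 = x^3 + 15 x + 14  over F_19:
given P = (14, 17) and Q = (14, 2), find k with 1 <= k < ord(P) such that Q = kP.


Enumerate multiples of P until we hit Q = (14, 2):
  1P = (14, 17)
  2P = (8, 0)
  3P = (14, 2)
Match found at i = 3.

k = 3


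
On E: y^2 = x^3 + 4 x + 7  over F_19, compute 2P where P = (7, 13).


Doubling: s = (3 x1^2 + a) / (2 y1)
s = (3*7^2 + 4) / (2*13) mod 19 = 8
x3 = s^2 - 2 x1 mod 19 = 8^2 - 2*7 = 12
y3 = s (x1 - x3) - y1 mod 19 = 8 * (7 - 12) - 13 = 4

2P = (12, 4)


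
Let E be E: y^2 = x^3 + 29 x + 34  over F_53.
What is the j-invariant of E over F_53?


Delta = -16(4 a^3 + 27 b^2) mod 53 = 34
-1728 * (4 a)^3 = -1728 * (4*29)^3 mod 53 = 12
j = 12 * 34^(-1) mod 53 = 44

j = 44 (mod 53)


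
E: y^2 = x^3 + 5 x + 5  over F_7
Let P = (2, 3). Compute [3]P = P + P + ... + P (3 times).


k = 3 = 11_2 (binary, LSB first: 11)
Double-and-add from P = (2, 3):
  bit 0 = 1: acc = O + (2, 3) = (2, 3)
  bit 1 = 1: acc = (2, 3) + (5, 6) = (1, 5)

3P = (1, 5)


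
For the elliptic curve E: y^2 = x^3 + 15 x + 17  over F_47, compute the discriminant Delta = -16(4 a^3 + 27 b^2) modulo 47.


4 a^3 + 27 b^2 = 4*15^3 + 27*17^2 = 13500 + 7803 = 21303
Delta = -16 * (21303) = -340848
Delta mod 47 = 43

Delta = 43 (mod 47)


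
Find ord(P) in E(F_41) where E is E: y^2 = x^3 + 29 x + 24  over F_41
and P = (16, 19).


Compute successive multiples of P until we hit O:
  1P = (16, 19)
  2P = (4, 32)
  3P = (31, 28)
  4P = (37, 34)
  5P = (27, 20)
  6P = (18, 33)
  7P = (15, 29)
  8P = (28, 19)
  ... (continuing to 21P)
  21P = O

ord(P) = 21


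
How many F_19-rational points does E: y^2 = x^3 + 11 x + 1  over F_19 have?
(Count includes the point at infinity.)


For each x in F_19, count y with y^2 = x^3 + 11 x + 1 mod 19:
  x = 0: RHS = 1, y in [1, 18]  -> 2 point(s)
  x = 3: RHS = 4, y in [2, 17]  -> 2 point(s)
  x = 6: RHS = 17, y in [6, 13]  -> 2 point(s)
  x = 10: RHS = 9, y in [3, 16]  -> 2 point(s)
  x = 11: RHS = 9, y in [3, 16]  -> 2 point(s)
  x = 13: RHS = 4, y in [2, 17]  -> 2 point(s)
  x = 14: RHS = 11, y in [7, 12]  -> 2 point(s)
  x = 15: RHS = 7, y in [8, 11]  -> 2 point(s)
  x = 16: RHS = 17, y in [6, 13]  -> 2 point(s)
  x = 17: RHS = 9, y in [3, 16]  -> 2 point(s)
Affine points: 20. Add the point at infinity: total = 21.

#E(F_19) = 21


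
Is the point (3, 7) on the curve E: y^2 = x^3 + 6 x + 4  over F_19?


Check whether y^2 = x^3 + 6 x + 4 (mod 19) for (x, y) = (3, 7).
LHS: y^2 = 7^2 mod 19 = 11
RHS: x^3 + 6 x + 4 = 3^3 + 6*3 + 4 mod 19 = 11
LHS = RHS

Yes, on the curve


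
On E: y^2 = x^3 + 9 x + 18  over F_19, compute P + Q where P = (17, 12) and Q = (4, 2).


P != Q, so use the chord formula.
s = (y2 - y1) / (x2 - x1) = (9) / (6) mod 19 = 11
x3 = s^2 - x1 - x2 mod 19 = 11^2 - 17 - 4 = 5
y3 = s (x1 - x3) - y1 mod 19 = 11 * (17 - 5) - 12 = 6

P + Q = (5, 6)


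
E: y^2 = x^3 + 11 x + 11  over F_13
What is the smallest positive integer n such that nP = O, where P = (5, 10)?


Compute successive multiples of P until we hit O:
  1P = (5, 10)
  2P = (12, 8)
  3P = (12, 5)
  4P = (5, 3)
  5P = O

ord(P) = 5


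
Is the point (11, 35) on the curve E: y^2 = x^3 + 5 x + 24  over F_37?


Check whether y^2 = x^3 + 5 x + 24 (mod 37) for (x, y) = (11, 35).
LHS: y^2 = 35^2 mod 37 = 4
RHS: x^3 + 5 x + 24 = 11^3 + 5*11 + 24 mod 37 = 4
LHS = RHS

Yes, on the curve


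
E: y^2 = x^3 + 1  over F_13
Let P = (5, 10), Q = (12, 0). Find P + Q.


P != Q, so use the chord formula.
s = (y2 - y1) / (x2 - x1) = (3) / (7) mod 13 = 6
x3 = s^2 - x1 - x2 mod 13 = 6^2 - 5 - 12 = 6
y3 = s (x1 - x3) - y1 mod 13 = 6 * (5 - 6) - 10 = 10

P + Q = (6, 10)


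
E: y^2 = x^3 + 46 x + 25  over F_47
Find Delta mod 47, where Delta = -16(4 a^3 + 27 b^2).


4 a^3 + 27 b^2 = 4*46^3 + 27*25^2 = 389344 + 16875 = 406219
Delta = -16 * (406219) = -6499504
Delta mod 47 = 32

Delta = 32 (mod 47)


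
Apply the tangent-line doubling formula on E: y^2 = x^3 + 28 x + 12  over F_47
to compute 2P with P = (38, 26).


Doubling: s = (3 x1^2 + a) / (2 y1)
s = (3*38^2 + 28) / (2*26) mod 47 = 26
x3 = s^2 - 2 x1 mod 47 = 26^2 - 2*38 = 36
y3 = s (x1 - x3) - y1 mod 47 = 26 * (38 - 36) - 26 = 26

2P = (36, 26)


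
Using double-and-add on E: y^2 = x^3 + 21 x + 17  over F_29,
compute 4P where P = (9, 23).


k = 4 = 100_2 (binary, LSB first: 001)
Double-and-add from P = (9, 23):
  bit 0 = 0: acc unchanged = O
  bit 1 = 0: acc unchanged = O
  bit 2 = 1: acc = O + (19, 24) = (19, 24)

4P = (19, 24)


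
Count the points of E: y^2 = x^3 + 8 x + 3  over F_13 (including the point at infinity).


For each x in F_13, count y with y^2 = x^3 + 8 x + 3 mod 13:
  x = 0: RHS = 3, y in [4, 9]  -> 2 point(s)
  x = 1: RHS = 12, y in [5, 8]  -> 2 point(s)
  x = 2: RHS = 1, y in [1, 12]  -> 2 point(s)
  x = 5: RHS = 12, y in [5, 8]  -> 2 point(s)
  x = 7: RHS = 12, y in [5, 8]  -> 2 point(s)
  x = 10: RHS = 4, y in [2, 11]  -> 2 point(s)
Affine points: 12. Add the point at infinity: total = 13.

#E(F_13) = 13


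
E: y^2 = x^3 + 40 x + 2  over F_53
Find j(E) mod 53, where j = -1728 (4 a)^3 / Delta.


Delta = -16(4 a^3 + 27 b^2) mod 53 = 20
-1728 * (4 a)^3 = -1728 * (4*40)^3 mod 53 = 21
j = 21 * 20^(-1) mod 53 = 9

j = 9 (mod 53)


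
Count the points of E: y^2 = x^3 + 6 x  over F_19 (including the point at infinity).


For each x in F_19, count y with y^2 = x^3 + 6 x + 0 mod 19:
  x = 0: RHS = 0, y in [0]  -> 1 point(s)
  x = 1: RHS = 7, y in [8, 11]  -> 2 point(s)
  x = 2: RHS = 1, y in [1, 18]  -> 2 point(s)
  x = 3: RHS = 7, y in [8, 11]  -> 2 point(s)
  x = 6: RHS = 5, y in [9, 10]  -> 2 point(s)
  x = 7: RHS = 5, y in [9, 10]  -> 2 point(s)
  x = 8: RHS = 9, y in [3, 16]  -> 2 point(s)
  x = 9: RHS = 4, y in [2, 17]  -> 2 point(s)
  x = 14: RHS = 16, y in [4, 15]  -> 2 point(s)
  x = 15: RHS = 7, y in [8, 11]  -> 2 point(s)
Affine points: 19. Add the point at infinity: total = 20.

#E(F_19) = 20


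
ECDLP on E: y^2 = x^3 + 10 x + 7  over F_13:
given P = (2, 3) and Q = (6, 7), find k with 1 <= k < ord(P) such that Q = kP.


Enumerate multiples of P until we hit Q = (6, 7):
  1P = (2, 3)
  2P = (8, 1)
  3P = (6, 7)
Match found at i = 3.

k = 3


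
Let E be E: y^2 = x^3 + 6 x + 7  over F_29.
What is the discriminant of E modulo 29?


4 a^3 + 27 b^2 = 4*6^3 + 27*7^2 = 864 + 1323 = 2187
Delta = -16 * (2187) = -34992
Delta mod 29 = 11

Delta = 11 (mod 29)


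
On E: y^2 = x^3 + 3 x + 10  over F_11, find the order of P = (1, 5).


Compute successive multiples of P until we hit O:
  1P = (1, 5)
  2P = (1, 6)
  3P = O

ord(P) = 3


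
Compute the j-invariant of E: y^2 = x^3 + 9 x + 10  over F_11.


Delta = -16(4 a^3 + 27 b^2) mod 11 = 3
-1728 * (4 a)^3 = -1728 * (4*9)^3 mod 11 = 6
j = 6 * 3^(-1) mod 11 = 2

j = 2 (mod 11)


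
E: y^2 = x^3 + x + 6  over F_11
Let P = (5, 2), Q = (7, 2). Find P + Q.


P != Q, so use the chord formula.
s = (y2 - y1) / (x2 - x1) = (0) / (2) mod 11 = 0
x3 = s^2 - x1 - x2 mod 11 = 0^2 - 5 - 7 = 10
y3 = s (x1 - x3) - y1 mod 11 = 0 * (5 - 10) - 2 = 9

P + Q = (10, 9)


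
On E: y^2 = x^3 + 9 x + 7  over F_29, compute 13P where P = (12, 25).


k = 13 = 1101_2 (binary, LSB first: 1011)
Double-and-add from P = (12, 25):
  bit 0 = 1: acc = O + (12, 25) = (12, 25)
  bit 1 = 0: acc unchanged = (12, 25)
  bit 2 = 1: acc = (12, 25) + (16, 19) = (25, 9)
  bit 3 = 1: acc = (25, 9) + (20, 3) = (4, 22)

13P = (4, 22)


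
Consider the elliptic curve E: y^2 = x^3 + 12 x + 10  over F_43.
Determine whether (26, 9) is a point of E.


Check whether y^2 = x^3 + 12 x + 10 (mod 43) for (x, y) = (26, 9).
LHS: y^2 = 9^2 mod 43 = 38
RHS: x^3 + 12 x + 10 = 26^3 + 12*26 + 10 mod 43 = 10
LHS != RHS

No, not on the curve


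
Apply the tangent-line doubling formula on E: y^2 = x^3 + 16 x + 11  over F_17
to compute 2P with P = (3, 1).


Doubling: s = (3 x1^2 + a) / (2 y1)
s = (3*3^2 + 16) / (2*1) mod 17 = 13
x3 = s^2 - 2 x1 mod 17 = 13^2 - 2*3 = 10
y3 = s (x1 - x3) - y1 mod 17 = 13 * (3 - 10) - 1 = 10

2P = (10, 10)


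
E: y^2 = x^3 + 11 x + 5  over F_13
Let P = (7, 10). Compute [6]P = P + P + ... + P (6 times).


k = 6 = 110_2 (binary, LSB first: 011)
Double-and-add from P = (7, 10):
  bit 0 = 0: acc unchanged = O
  bit 1 = 1: acc = O + (2, 10) = (2, 10)
  bit 2 = 1: acc = (2, 10) + (6, 1) = (6, 12)

6P = (6, 12)


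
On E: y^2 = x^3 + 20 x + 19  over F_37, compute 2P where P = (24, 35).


Doubling: s = (3 x1^2 + a) / (2 y1)
s = (3*24^2 + 20) / (2*35) mod 37 = 7
x3 = s^2 - 2 x1 mod 37 = 7^2 - 2*24 = 1
y3 = s (x1 - x3) - y1 mod 37 = 7 * (24 - 1) - 35 = 15

2P = (1, 15)


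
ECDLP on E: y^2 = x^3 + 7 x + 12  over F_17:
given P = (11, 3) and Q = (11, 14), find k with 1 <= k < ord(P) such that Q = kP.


Enumerate multiples of P until we hit Q = (11, 14):
  1P = (11, 3)
  2P = (3, 3)
  3P = (3, 14)
  4P = (11, 14)
Match found at i = 4.

k = 4


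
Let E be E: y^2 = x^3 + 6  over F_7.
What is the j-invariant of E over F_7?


Delta = -16(4 a^3 + 27 b^2) mod 7 = 2
-1728 * (4 a)^3 = -1728 * (4*0)^3 mod 7 = 0
j = 0 * 2^(-1) mod 7 = 0

j = 0 (mod 7)


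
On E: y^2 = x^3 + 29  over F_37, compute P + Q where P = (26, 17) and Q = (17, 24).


P != Q, so use the chord formula.
s = (y2 - y1) / (x2 - x1) = (7) / (28) mod 37 = 28
x3 = s^2 - x1 - x2 mod 37 = 28^2 - 26 - 17 = 1
y3 = s (x1 - x3) - y1 mod 37 = 28 * (26 - 1) - 17 = 17

P + Q = (1, 17)


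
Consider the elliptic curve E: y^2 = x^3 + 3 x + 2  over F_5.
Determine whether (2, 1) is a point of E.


Check whether y^2 = x^3 + 3 x + 2 (mod 5) for (x, y) = (2, 1).
LHS: y^2 = 1^2 mod 5 = 1
RHS: x^3 + 3 x + 2 = 2^3 + 3*2 + 2 mod 5 = 1
LHS = RHS

Yes, on the curve


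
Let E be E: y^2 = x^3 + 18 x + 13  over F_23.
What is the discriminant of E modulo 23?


4 a^3 + 27 b^2 = 4*18^3 + 27*13^2 = 23328 + 4563 = 27891
Delta = -16 * (27891) = -446256
Delta mod 23 = 13

Delta = 13 (mod 23)


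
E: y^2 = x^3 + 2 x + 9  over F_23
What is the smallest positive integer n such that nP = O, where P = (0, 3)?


Compute successive multiples of P until we hit O:
  1P = (0, 3)
  2P = (18, 14)
  3P = (8, 10)
  4P = (19, 12)
  5P = (22, 12)
  6P = (13, 22)
  7P = (12, 6)
  8P = (1, 14)
  ... (continuing to 21P)
  21P = O

ord(P) = 21


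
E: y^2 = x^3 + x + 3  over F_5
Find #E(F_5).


For each x in F_5, count y with y^2 = x^3 + 1 x + 3 mod 5:
  x = 1: RHS = 0, y in [0]  -> 1 point(s)
  x = 4: RHS = 1, y in [1, 4]  -> 2 point(s)
Affine points: 3. Add the point at infinity: total = 4.

#E(F_5) = 4


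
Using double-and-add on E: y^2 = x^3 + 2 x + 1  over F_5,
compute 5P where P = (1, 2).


k = 5 = 101_2 (binary, LSB first: 101)
Double-and-add from P = (1, 2):
  bit 0 = 1: acc = O + (1, 2) = (1, 2)
  bit 1 = 0: acc unchanged = (1, 2)
  bit 2 = 1: acc = (1, 2) + (0, 4) = (3, 2)

5P = (3, 2)


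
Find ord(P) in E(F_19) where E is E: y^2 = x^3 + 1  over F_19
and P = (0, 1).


Compute successive multiples of P until we hit O:
  1P = (0, 1)
  2P = (0, 18)
  3P = O

ord(P) = 3


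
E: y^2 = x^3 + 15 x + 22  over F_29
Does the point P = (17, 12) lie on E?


Check whether y^2 = x^3 + 15 x + 22 (mod 29) for (x, y) = (17, 12).
LHS: y^2 = 12^2 mod 29 = 28
RHS: x^3 + 15 x + 22 = 17^3 + 15*17 + 22 mod 29 = 28
LHS = RHS

Yes, on the curve


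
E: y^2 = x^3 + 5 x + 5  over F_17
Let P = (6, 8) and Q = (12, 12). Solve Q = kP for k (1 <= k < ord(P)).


Enumerate multiples of P until we hit Q = (12, 12):
  1P = (6, 8)
  2P = (7, 3)
  3P = (12, 5)
  4P = (12, 12)
Match found at i = 4.

k = 4


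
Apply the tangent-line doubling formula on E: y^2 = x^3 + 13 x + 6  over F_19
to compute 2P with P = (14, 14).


Doubling: s = (3 x1^2 + a) / (2 y1)
s = (3*14^2 + 13) / (2*14) mod 19 = 14
x3 = s^2 - 2 x1 mod 19 = 14^2 - 2*14 = 16
y3 = s (x1 - x3) - y1 mod 19 = 14 * (14 - 16) - 14 = 15

2P = (16, 15)


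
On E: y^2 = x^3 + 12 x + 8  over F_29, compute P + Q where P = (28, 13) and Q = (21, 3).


P != Q, so use the chord formula.
s = (y2 - y1) / (x2 - x1) = (19) / (22) mod 29 = 18
x3 = s^2 - x1 - x2 mod 29 = 18^2 - 28 - 21 = 14
y3 = s (x1 - x3) - y1 mod 29 = 18 * (28 - 14) - 13 = 7

P + Q = (14, 7)


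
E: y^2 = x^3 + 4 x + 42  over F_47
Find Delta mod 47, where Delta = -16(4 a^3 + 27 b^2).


4 a^3 + 27 b^2 = 4*4^3 + 27*42^2 = 256 + 47628 = 47884
Delta = -16 * (47884) = -766144
Delta mod 47 = 3

Delta = 3 (mod 47)


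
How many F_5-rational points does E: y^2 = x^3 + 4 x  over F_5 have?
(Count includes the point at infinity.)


For each x in F_5, count y with y^2 = x^3 + 4 x + 0 mod 5:
  x = 0: RHS = 0, y in [0]  -> 1 point(s)
  x = 1: RHS = 0, y in [0]  -> 1 point(s)
  x = 2: RHS = 1, y in [1, 4]  -> 2 point(s)
  x = 3: RHS = 4, y in [2, 3]  -> 2 point(s)
  x = 4: RHS = 0, y in [0]  -> 1 point(s)
Affine points: 7. Add the point at infinity: total = 8.

#E(F_5) = 8


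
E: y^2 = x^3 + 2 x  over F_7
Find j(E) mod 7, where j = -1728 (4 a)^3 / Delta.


Delta = -16(4 a^3 + 27 b^2) mod 7 = 6
-1728 * (4 a)^3 = -1728 * (4*2)^3 mod 7 = 1
j = 1 * 6^(-1) mod 7 = 6

j = 6 (mod 7)


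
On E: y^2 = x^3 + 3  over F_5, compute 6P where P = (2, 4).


k = 6 = 110_2 (binary, LSB first: 011)
Double-and-add from P = (2, 4):
  bit 0 = 0: acc unchanged = O
  bit 1 = 1: acc = O + (2, 1) = (2, 1)
  bit 2 = 1: acc = (2, 1) + (2, 4) = O

6P = O


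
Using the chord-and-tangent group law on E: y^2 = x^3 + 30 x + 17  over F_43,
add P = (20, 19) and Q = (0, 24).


P != Q, so use the chord formula.
s = (y2 - y1) / (x2 - x1) = (5) / (23) mod 43 = 32
x3 = s^2 - x1 - x2 mod 43 = 32^2 - 20 - 0 = 15
y3 = s (x1 - x3) - y1 mod 43 = 32 * (20 - 15) - 19 = 12

P + Q = (15, 12)


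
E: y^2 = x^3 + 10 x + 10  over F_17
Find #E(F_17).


For each x in F_17, count y with y^2 = x^3 + 10 x + 10 mod 17:
  x = 1: RHS = 4, y in [2, 15]  -> 2 point(s)
  x = 2: RHS = 4, y in [2, 15]  -> 2 point(s)
  x = 3: RHS = 16, y in [4, 13]  -> 2 point(s)
  x = 5: RHS = 15, y in [7, 10]  -> 2 point(s)
  x = 7: RHS = 15, y in [7, 10]  -> 2 point(s)
  x = 9: RHS = 13, y in [8, 9]  -> 2 point(s)
  x = 13: RHS = 8, y in [5, 12]  -> 2 point(s)
  x = 14: RHS = 4, y in [2, 15]  -> 2 point(s)
  x = 15: RHS = 16, y in [4, 13]  -> 2 point(s)
  x = 16: RHS = 16, y in [4, 13]  -> 2 point(s)
Affine points: 20. Add the point at infinity: total = 21.

#E(F_17) = 21


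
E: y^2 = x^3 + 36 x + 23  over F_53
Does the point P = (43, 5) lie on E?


Check whether y^2 = x^3 + 36 x + 23 (mod 53) for (x, y) = (43, 5).
LHS: y^2 = 5^2 mod 53 = 25
RHS: x^3 + 36 x + 23 = 43^3 + 36*43 + 23 mod 53 = 41
LHS != RHS

No, not on the curve


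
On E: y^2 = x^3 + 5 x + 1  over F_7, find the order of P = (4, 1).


Compute successive multiples of P until we hit O:
  1P = (4, 1)
  2P = (3, 1)
  3P = (0, 6)
  4P = (5, 2)
  5P = (6, 4)
  6P = (1, 0)
  7P = (6, 3)
  8P = (5, 5)
  ... (continuing to 12P)
  12P = O

ord(P) = 12


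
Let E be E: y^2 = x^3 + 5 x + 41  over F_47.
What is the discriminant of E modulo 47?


4 a^3 + 27 b^2 = 4*5^3 + 27*41^2 = 500 + 45387 = 45887
Delta = -16 * (45887) = -734192
Delta mod 47 = 42

Delta = 42 (mod 47)


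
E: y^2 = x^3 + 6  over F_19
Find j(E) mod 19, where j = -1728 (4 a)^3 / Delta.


Delta = -16(4 a^3 + 27 b^2) mod 19 = 9
-1728 * (4 a)^3 = -1728 * (4*0)^3 mod 19 = 0
j = 0 * 9^(-1) mod 19 = 0

j = 0 (mod 19)


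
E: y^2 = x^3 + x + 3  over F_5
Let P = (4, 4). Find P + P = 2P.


Doubling: s = (3 x1^2 + a) / (2 y1)
s = (3*4^2 + 1) / (2*4) mod 5 = 3
x3 = s^2 - 2 x1 mod 5 = 3^2 - 2*4 = 1
y3 = s (x1 - x3) - y1 mod 5 = 3 * (4 - 1) - 4 = 0

2P = (1, 0)


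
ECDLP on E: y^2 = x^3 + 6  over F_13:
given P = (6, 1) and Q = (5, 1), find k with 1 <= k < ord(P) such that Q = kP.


Enumerate multiples of P until we hit Q = (5, 1):
  1P = (6, 1)
  2P = (5, 1)
Match found at i = 2.

k = 2


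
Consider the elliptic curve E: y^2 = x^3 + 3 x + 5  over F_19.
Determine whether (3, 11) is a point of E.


Check whether y^2 = x^3 + 3 x + 5 (mod 19) for (x, y) = (3, 11).
LHS: y^2 = 11^2 mod 19 = 7
RHS: x^3 + 3 x + 5 = 3^3 + 3*3 + 5 mod 19 = 3
LHS != RHS

No, not on the curve


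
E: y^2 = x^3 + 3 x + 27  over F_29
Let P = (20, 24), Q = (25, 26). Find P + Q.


P != Q, so use the chord formula.
s = (y2 - y1) / (x2 - x1) = (2) / (5) mod 29 = 12
x3 = s^2 - x1 - x2 mod 29 = 12^2 - 20 - 25 = 12
y3 = s (x1 - x3) - y1 mod 29 = 12 * (20 - 12) - 24 = 14

P + Q = (12, 14)


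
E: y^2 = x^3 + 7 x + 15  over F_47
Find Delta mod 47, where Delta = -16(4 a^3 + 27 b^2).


4 a^3 + 27 b^2 = 4*7^3 + 27*15^2 = 1372 + 6075 = 7447
Delta = -16 * (7447) = -119152
Delta mod 47 = 40

Delta = 40 (mod 47)


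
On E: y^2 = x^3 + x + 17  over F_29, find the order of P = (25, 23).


Compute successive multiples of P until we hit O:
  1P = (25, 23)
  2P = (14, 7)
  3P = (18, 3)
  4P = (6, 23)
  5P = (27, 6)
  6P = (13, 20)
  7P = (11, 24)
  8P = (26, 4)
  ... (continuing to 23P)
  23P = O

ord(P) = 23


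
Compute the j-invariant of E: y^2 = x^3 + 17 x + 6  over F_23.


Delta = -16(4 a^3 + 27 b^2) mod 23 = 20
-1728 * (4 a)^3 = -1728 * (4*17)^3 mod 23 = 3
j = 3 * 20^(-1) mod 23 = 22

j = 22 (mod 23)


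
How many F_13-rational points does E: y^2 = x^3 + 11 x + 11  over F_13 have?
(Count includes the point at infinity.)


For each x in F_13, count y with y^2 = x^3 + 11 x + 11 mod 13:
  x = 1: RHS = 10, y in [6, 7]  -> 2 point(s)
  x = 5: RHS = 9, y in [3, 10]  -> 2 point(s)
  x = 8: RHS = 0, y in [0]  -> 1 point(s)
  x = 10: RHS = 3, y in [4, 9]  -> 2 point(s)
  x = 12: RHS = 12, y in [5, 8]  -> 2 point(s)
Affine points: 9. Add the point at infinity: total = 10.

#E(F_13) = 10


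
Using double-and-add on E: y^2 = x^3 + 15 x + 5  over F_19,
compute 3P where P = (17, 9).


k = 3 = 11_2 (binary, LSB first: 11)
Double-and-add from P = (17, 9):
  bit 0 = 1: acc = O + (17, 9) = (17, 9)
  bit 1 = 1: acc = (17, 9) + (11, 0) = (17, 10)

3P = (17, 10)


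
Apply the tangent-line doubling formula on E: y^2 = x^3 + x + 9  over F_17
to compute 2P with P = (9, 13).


Doubling: s = (3 x1^2 + a) / (2 y1)
s = (3*9^2 + 1) / (2*13) mod 17 = 12
x3 = s^2 - 2 x1 mod 17 = 12^2 - 2*9 = 7
y3 = s (x1 - x3) - y1 mod 17 = 12 * (9 - 7) - 13 = 11

2P = (7, 11)


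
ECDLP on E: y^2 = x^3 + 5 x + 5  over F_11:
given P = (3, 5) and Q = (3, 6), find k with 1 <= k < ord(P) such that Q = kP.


Enumerate multiples of P until we hit Q = (3, 6):
  1P = (3, 5)
  2P = (6, 3)
  3P = (0, 4)
  4P = (2, 10)
  5P = (9, 3)
  6P = (4, 10)
  7P = (7, 8)
  8P = (5, 10)
  9P = (1, 0)
  10P = (5, 1)
  11P = (7, 3)
  12P = (4, 1)
  13P = (9, 8)
  14P = (2, 1)
  15P = (0, 7)
  16P = (6, 8)
  17P = (3, 6)
Match found at i = 17.

k = 17


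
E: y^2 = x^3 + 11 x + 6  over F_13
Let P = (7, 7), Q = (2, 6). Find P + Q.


P != Q, so use the chord formula.
s = (y2 - y1) / (x2 - x1) = (12) / (8) mod 13 = 8
x3 = s^2 - x1 - x2 mod 13 = 8^2 - 7 - 2 = 3
y3 = s (x1 - x3) - y1 mod 13 = 8 * (7 - 3) - 7 = 12

P + Q = (3, 12)


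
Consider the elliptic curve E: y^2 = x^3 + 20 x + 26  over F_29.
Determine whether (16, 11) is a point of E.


Check whether y^2 = x^3 + 20 x + 26 (mod 29) for (x, y) = (16, 11).
LHS: y^2 = 11^2 mod 29 = 5
RHS: x^3 + 20 x + 26 = 16^3 + 20*16 + 26 mod 29 = 5
LHS = RHS

Yes, on the curve


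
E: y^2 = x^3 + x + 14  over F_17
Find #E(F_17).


For each x in F_17, count y with y^2 = x^3 + 1 x + 14 mod 17:
  x = 1: RHS = 16, y in [4, 13]  -> 2 point(s)
  x = 5: RHS = 8, y in [5, 12]  -> 2 point(s)
  x = 6: RHS = 15, y in [7, 10]  -> 2 point(s)
  x = 9: RHS = 4, y in [2, 15]  -> 2 point(s)
  x = 10: RHS = 4, y in [2, 15]  -> 2 point(s)
  x = 11: RHS = 13, y in [8, 9]  -> 2 point(s)
  x = 14: RHS = 1, y in [1, 16]  -> 2 point(s)
  x = 15: RHS = 4, y in [2, 15]  -> 2 point(s)
Affine points: 16. Add the point at infinity: total = 17.

#E(F_17) = 17


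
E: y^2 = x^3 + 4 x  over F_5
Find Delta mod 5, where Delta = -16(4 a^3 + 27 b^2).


4 a^3 + 27 b^2 = 4*4^3 + 27*0^2 = 256 + 0 = 256
Delta = -16 * (256) = -4096
Delta mod 5 = 4

Delta = 4 (mod 5)


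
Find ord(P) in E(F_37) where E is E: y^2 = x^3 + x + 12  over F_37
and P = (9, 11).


Compute successive multiples of P until we hit O:
  1P = (9, 11)
  2P = (20, 15)
  3P = (17, 13)
  4P = (18, 33)
  5P = (21, 9)
  6P = (6, 7)
  7P = (32, 20)
  8P = (0, 7)
  ... (continuing to 29P)
  29P = O

ord(P) = 29


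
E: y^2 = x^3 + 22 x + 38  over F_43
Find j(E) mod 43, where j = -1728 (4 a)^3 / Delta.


Delta = -16(4 a^3 + 27 b^2) mod 43 = 28
-1728 * (4 a)^3 = -1728 * (4*22)^3 mod 43 = 22
j = 22 * 28^(-1) mod 43 = 10

j = 10 (mod 43)


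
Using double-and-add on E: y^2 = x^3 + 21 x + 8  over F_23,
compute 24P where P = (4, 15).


k = 24 = 11000_2 (binary, LSB first: 00011)
Double-and-add from P = (4, 15):
  bit 0 = 0: acc unchanged = O
  bit 1 = 0: acc unchanged = O
  bit 2 = 0: acc unchanged = O
  bit 3 = 1: acc = O + (2, 14) = (2, 14)
  bit 4 = 1: acc = (2, 14) + (0, 13) = (4, 8)

24P = (4, 8)


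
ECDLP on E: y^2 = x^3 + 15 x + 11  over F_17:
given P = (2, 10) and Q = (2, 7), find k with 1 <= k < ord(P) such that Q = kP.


Enumerate multiples of P until we hit Q = (2, 7):
  1P = (2, 10)
  2P = (9, 12)
  3P = (4, 4)
  4P = (3, 10)
  5P = (12, 7)
  6P = (7, 0)
  7P = (12, 10)
  8P = (3, 7)
  9P = (4, 13)
  10P = (9, 5)
  11P = (2, 7)
Match found at i = 11.

k = 11


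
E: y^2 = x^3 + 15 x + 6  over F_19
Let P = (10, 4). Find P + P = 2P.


Doubling: s = (3 x1^2 + a) / (2 y1)
s = (3*10^2 + 15) / (2*4) mod 19 = 18
x3 = s^2 - 2 x1 mod 19 = 18^2 - 2*10 = 0
y3 = s (x1 - x3) - y1 mod 19 = 18 * (10 - 0) - 4 = 5

2P = (0, 5)


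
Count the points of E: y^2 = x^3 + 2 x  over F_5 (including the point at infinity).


For each x in F_5, count y with y^2 = x^3 + 2 x + 0 mod 5:
  x = 0: RHS = 0, y in [0]  -> 1 point(s)
Affine points: 1. Add the point at infinity: total = 2.

#E(F_5) = 2


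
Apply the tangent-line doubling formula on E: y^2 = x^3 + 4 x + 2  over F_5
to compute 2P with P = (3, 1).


Doubling: s = (3 x1^2 + a) / (2 y1)
s = (3*3^2 + 4) / (2*1) mod 5 = 3
x3 = s^2 - 2 x1 mod 5 = 3^2 - 2*3 = 3
y3 = s (x1 - x3) - y1 mod 5 = 3 * (3 - 3) - 1 = 4

2P = (3, 4)


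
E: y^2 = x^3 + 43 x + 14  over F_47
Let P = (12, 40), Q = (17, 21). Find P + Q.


P != Q, so use the chord formula.
s = (y2 - y1) / (x2 - x1) = (28) / (5) mod 47 = 15
x3 = s^2 - x1 - x2 mod 47 = 15^2 - 12 - 17 = 8
y3 = s (x1 - x3) - y1 mod 47 = 15 * (12 - 8) - 40 = 20

P + Q = (8, 20)


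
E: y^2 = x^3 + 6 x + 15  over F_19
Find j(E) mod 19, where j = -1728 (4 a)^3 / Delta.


Delta = -16(4 a^3 + 27 b^2) mod 19 = 12
-1728 * (4 a)^3 = -1728 * (4*6)^3 mod 19 = 11
j = 11 * 12^(-1) mod 19 = 12

j = 12 (mod 19)


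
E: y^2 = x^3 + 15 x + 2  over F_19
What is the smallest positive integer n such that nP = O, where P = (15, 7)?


Compute successive multiples of P until we hit O:
  1P = (15, 7)
  2P = (14, 7)
  3P = (9, 12)
  4P = (11, 15)
  5P = (16, 14)
  6P = (18, 10)
  7P = (6, 2)
  8P = (3, 6)
  ... (continuing to 20P)
  20P = O

ord(P) = 20


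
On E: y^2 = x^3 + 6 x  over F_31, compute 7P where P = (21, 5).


k = 7 = 111_2 (binary, LSB first: 111)
Double-and-add from P = (21, 5):
  bit 0 = 1: acc = O + (21, 5) = (21, 5)
  bit 1 = 1: acc = (21, 5) + (9, 15) = (6, 29)
  bit 2 = 1: acc = (6, 29) + (14, 21) = (12, 8)

7P = (12, 8)


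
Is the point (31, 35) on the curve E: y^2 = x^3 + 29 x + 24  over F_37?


Check whether y^2 = x^3 + 29 x + 24 (mod 37) for (x, y) = (31, 35).
LHS: y^2 = 35^2 mod 37 = 4
RHS: x^3 + 29 x + 24 = 31^3 + 29*31 + 24 mod 37 = 4
LHS = RHS

Yes, on the curve


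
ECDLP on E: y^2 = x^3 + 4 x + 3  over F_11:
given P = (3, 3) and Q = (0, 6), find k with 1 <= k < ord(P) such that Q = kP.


Enumerate multiples of P until we hit Q = (0, 6):
  1P = (3, 3)
  2P = (10, 3)
  3P = (9, 8)
  4P = (0, 5)
  5P = (6, 10)
  6P = (5, 7)
  7P = (7, 0)
  8P = (5, 4)
  9P = (6, 1)
  10P = (0, 6)
Match found at i = 10.

k = 10


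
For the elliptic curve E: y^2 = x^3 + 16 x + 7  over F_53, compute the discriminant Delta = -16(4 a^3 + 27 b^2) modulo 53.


4 a^3 + 27 b^2 = 4*16^3 + 27*7^2 = 16384 + 1323 = 17707
Delta = -16 * (17707) = -283312
Delta mod 53 = 26

Delta = 26 (mod 53)


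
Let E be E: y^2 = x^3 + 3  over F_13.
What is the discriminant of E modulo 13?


4 a^3 + 27 b^2 = 4*0^3 + 27*3^2 = 0 + 243 = 243
Delta = -16 * (243) = -3888
Delta mod 13 = 12

Delta = 12 (mod 13)


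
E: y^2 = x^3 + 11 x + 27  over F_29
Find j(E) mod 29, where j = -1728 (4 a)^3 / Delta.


Delta = -16(4 a^3 + 27 b^2) mod 29 = 1
-1728 * (4 a)^3 = -1728 * (4*11)^3 mod 29 = 16
j = 16 * 1^(-1) mod 29 = 16

j = 16 (mod 29)


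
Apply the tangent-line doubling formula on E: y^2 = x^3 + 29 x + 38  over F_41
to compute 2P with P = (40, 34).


Doubling: s = (3 x1^2 + a) / (2 y1)
s = (3*40^2 + 29) / (2*34) mod 41 = 27
x3 = s^2 - 2 x1 mod 41 = 27^2 - 2*40 = 34
y3 = s (x1 - x3) - y1 mod 41 = 27 * (40 - 34) - 34 = 5

2P = (34, 5)


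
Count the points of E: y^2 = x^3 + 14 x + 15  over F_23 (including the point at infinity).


For each x in F_23, count y with y^2 = x^3 + 14 x + 15 mod 23:
  x = 5: RHS = 3, y in [7, 16]  -> 2 point(s)
  x = 6: RHS = 16, y in [4, 19]  -> 2 point(s)
  x = 8: RHS = 18, y in [8, 15]  -> 2 point(s)
  x = 12: RHS = 2, y in [5, 18]  -> 2 point(s)
  x = 13: RHS = 2, y in [5, 18]  -> 2 point(s)
  x = 15: RHS = 12, y in [9, 14]  -> 2 point(s)
  x = 18: RHS = 4, y in [2, 21]  -> 2 point(s)
  x = 21: RHS = 2, y in [5, 18]  -> 2 point(s)
  x = 22: RHS = 0, y in [0]  -> 1 point(s)
Affine points: 17. Add the point at infinity: total = 18.

#E(F_23) = 18


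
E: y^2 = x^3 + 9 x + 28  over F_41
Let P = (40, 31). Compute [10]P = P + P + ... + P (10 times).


k = 10 = 1010_2 (binary, LSB first: 0101)
Double-and-add from P = (40, 31):
  bit 0 = 0: acc unchanged = O
  bit 1 = 1: acc = O + (4, 13) = (4, 13)
  bit 2 = 0: acc unchanged = (4, 13)
  bit 3 = 1: acc = (4, 13) + (11, 33) = (35, 39)

10P = (35, 39)


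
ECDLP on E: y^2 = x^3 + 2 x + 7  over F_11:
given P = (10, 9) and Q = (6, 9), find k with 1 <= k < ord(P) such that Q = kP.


Enumerate multiples of P until we hit Q = (6, 9):
  1P = (10, 9)
  2P = (7, 1)
  3P = (6, 9)
Match found at i = 3.

k = 3


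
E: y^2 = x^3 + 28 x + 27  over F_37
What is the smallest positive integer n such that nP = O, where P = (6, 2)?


Compute successive multiples of P until we hit O:
  1P = (6, 2)
  2P = (34, 8)
  3P = (18, 6)
  4P = (9, 34)
  5P = (33, 6)
  6P = (10, 7)
  7P = (11, 1)
  8P = (23, 31)
  ... (continuing to 36P)
  36P = O

ord(P) = 36


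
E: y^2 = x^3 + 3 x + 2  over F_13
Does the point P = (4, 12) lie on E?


Check whether y^2 = x^3 + 3 x + 2 (mod 13) for (x, y) = (4, 12).
LHS: y^2 = 12^2 mod 13 = 1
RHS: x^3 + 3 x + 2 = 4^3 + 3*4 + 2 mod 13 = 0
LHS != RHS

No, not on the curve


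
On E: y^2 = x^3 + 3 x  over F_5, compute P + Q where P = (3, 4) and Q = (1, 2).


P != Q, so use the chord formula.
s = (y2 - y1) / (x2 - x1) = (3) / (3) mod 5 = 1
x3 = s^2 - x1 - x2 mod 5 = 1^2 - 3 - 1 = 2
y3 = s (x1 - x3) - y1 mod 5 = 1 * (3 - 2) - 4 = 2

P + Q = (2, 2)


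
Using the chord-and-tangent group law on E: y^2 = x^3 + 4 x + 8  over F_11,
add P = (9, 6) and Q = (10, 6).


P != Q, so use the chord formula.
s = (y2 - y1) / (x2 - x1) = (0) / (1) mod 11 = 0
x3 = s^2 - x1 - x2 mod 11 = 0^2 - 9 - 10 = 3
y3 = s (x1 - x3) - y1 mod 11 = 0 * (9 - 3) - 6 = 5

P + Q = (3, 5)


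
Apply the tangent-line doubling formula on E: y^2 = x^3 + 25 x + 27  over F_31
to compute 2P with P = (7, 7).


Doubling: s = (3 x1^2 + a) / (2 y1)
s = (3*7^2 + 25) / (2*7) mod 31 = 30
x3 = s^2 - 2 x1 mod 31 = 30^2 - 2*7 = 18
y3 = s (x1 - x3) - y1 mod 31 = 30 * (7 - 18) - 7 = 4

2P = (18, 4)


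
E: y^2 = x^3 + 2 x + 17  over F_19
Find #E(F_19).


For each x in F_19, count y with y^2 = x^3 + 2 x + 17 mod 19:
  x = 0: RHS = 17, y in [6, 13]  -> 2 point(s)
  x = 1: RHS = 1, y in [1, 18]  -> 2 point(s)
  x = 5: RHS = 0, y in [0]  -> 1 point(s)
  x = 6: RHS = 17, y in [6, 13]  -> 2 point(s)
  x = 9: RHS = 4, y in [2, 17]  -> 2 point(s)
  x = 10: RHS = 11, y in [7, 12]  -> 2 point(s)
  x = 13: RHS = 17, y in [6, 13]  -> 2 point(s)
  x = 17: RHS = 5, y in [9, 10]  -> 2 point(s)
Affine points: 15. Add the point at infinity: total = 16.

#E(F_19) = 16


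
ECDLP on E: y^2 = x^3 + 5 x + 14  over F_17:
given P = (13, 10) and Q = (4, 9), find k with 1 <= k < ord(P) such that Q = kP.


Enumerate multiples of P until we hit Q = (4, 9):
  1P = (13, 10)
  2P = (16, 5)
  3P = (4, 9)
Match found at i = 3.

k = 3


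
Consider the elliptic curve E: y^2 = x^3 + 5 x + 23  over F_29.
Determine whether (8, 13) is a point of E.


Check whether y^2 = x^3 + 5 x + 23 (mod 29) for (x, y) = (8, 13).
LHS: y^2 = 13^2 mod 29 = 24
RHS: x^3 + 5 x + 23 = 8^3 + 5*8 + 23 mod 29 = 24
LHS = RHS

Yes, on the curve


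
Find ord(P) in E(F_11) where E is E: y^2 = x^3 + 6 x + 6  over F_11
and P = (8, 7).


Compute successive multiples of P until we hit O:
  1P = (8, 7)
  2P = (6, 4)
  3P = (2, 2)
  4P = (2, 9)
  5P = (6, 7)
  6P = (8, 4)
  7P = O

ord(P) = 7


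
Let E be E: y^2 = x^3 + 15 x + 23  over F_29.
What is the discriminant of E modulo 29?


4 a^3 + 27 b^2 = 4*15^3 + 27*23^2 = 13500 + 14283 = 27783
Delta = -16 * (27783) = -444528
Delta mod 29 = 13

Delta = 13 (mod 29)


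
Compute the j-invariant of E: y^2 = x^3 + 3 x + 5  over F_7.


Delta = -16(4 a^3 + 27 b^2) mod 7 = 2
-1728 * (4 a)^3 = -1728 * (4*3)^3 mod 7 = 6
j = 6 * 2^(-1) mod 7 = 3

j = 3 (mod 7)


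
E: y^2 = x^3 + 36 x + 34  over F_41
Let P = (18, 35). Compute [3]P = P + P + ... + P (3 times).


k = 3 = 11_2 (binary, LSB first: 11)
Double-and-add from P = (18, 35):
  bit 0 = 1: acc = O + (18, 35) = (18, 35)
  bit 1 = 1: acc = (18, 35) + (9, 29) = (19, 19)

3P = (19, 19)


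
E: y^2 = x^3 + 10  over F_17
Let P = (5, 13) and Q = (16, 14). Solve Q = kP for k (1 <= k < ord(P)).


Enumerate multiples of P until we hit Q = (16, 14):
  1P = (5, 13)
  2P = (16, 3)
  3P = (12, 15)
  4P = (15, 6)
  5P = (15, 11)
  6P = (12, 2)
  7P = (16, 14)
Match found at i = 7.

k = 7


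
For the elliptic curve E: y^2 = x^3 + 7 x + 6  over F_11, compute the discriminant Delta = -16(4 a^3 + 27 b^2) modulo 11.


4 a^3 + 27 b^2 = 4*7^3 + 27*6^2 = 1372 + 972 = 2344
Delta = -16 * (2344) = -37504
Delta mod 11 = 6

Delta = 6 (mod 11)


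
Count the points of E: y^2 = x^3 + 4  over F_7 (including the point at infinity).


For each x in F_7, count y with y^2 = x^3 + 0 x + 4 mod 7:
  x = 0: RHS = 4, y in [2, 5]  -> 2 point(s)
Affine points: 2. Add the point at infinity: total = 3.

#E(F_7) = 3


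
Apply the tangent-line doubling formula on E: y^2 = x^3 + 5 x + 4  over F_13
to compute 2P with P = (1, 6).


Doubling: s = (3 x1^2 + a) / (2 y1)
s = (3*1^2 + 5) / (2*6) mod 13 = 5
x3 = s^2 - 2 x1 mod 13 = 5^2 - 2*1 = 10
y3 = s (x1 - x3) - y1 mod 13 = 5 * (1 - 10) - 6 = 1

2P = (10, 1)


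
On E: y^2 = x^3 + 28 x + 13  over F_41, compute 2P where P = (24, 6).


k = 2 = 10_2 (binary, LSB first: 01)
Double-and-add from P = (24, 6):
  bit 0 = 0: acc unchanged = O
  bit 1 = 1: acc = O + (9, 16) = (9, 16)

2P = (9, 16)


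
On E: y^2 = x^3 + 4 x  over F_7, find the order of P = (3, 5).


Compute successive multiples of P until we hit O:
  1P = (3, 5)
  2P = (2, 3)
  3P = (6, 3)
  4P = (0, 0)
  5P = (6, 4)
  6P = (2, 4)
  7P = (3, 2)
  8P = O

ord(P) = 8


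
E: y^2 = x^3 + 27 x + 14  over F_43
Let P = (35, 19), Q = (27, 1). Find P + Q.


P != Q, so use the chord formula.
s = (y2 - y1) / (x2 - x1) = (25) / (35) mod 43 = 13
x3 = s^2 - x1 - x2 mod 43 = 13^2 - 35 - 27 = 21
y3 = s (x1 - x3) - y1 mod 43 = 13 * (35 - 21) - 19 = 34

P + Q = (21, 34)


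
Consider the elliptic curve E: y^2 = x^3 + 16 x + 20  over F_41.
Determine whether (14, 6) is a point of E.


Check whether y^2 = x^3 + 16 x + 20 (mod 41) for (x, y) = (14, 6).
LHS: y^2 = 6^2 mod 41 = 36
RHS: x^3 + 16 x + 20 = 14^3 + 16*14 + 20 mod 41 = 36
LHS = RHS

Yes, on the curve


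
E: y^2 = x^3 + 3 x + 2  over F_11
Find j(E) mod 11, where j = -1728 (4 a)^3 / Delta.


Delta = -16(4 a^3 + 27 b^2) mod 11 = 9
-1728 * (4 a)^3 = -1728 * (4*3)^3 mod 11 = 10
j = 10 * 9^(-1) mod 11 = 6

j = 6 (mod 11)


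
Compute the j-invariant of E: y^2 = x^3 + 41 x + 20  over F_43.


Delta = -16(4 a^3 + 27 b^2) mod 43 = 13
-1728 * (4 a)^3 = -1728 * (4*41)^3 mod 43 = 11
j = 11 * 13^(-1) mod 43 = 24

j = 24 (mod 43)


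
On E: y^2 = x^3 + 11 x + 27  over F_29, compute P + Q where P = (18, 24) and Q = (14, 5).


P != Q, so use the chord formula.
s = (y2 - y1) / (x2 - x1) = (10) / (25) mod 29 = 12
x3 = s^2 - x1 - x2 mod 29 = 12^2 - 18 - 14 = 25
y3 = s (x1 - x3) - y1 mod 29 = 12 * (18 - 25) - 24 = 8

P + Q = (25, 8)


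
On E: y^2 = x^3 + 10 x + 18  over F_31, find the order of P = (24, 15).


Compute successive multiples of P until we hit O:
  1P = (24, 15)
  2P = (18, 4)
  3P = (7, 11)
  4P = (14, 22)
  5P = (0, 24)
  6P = (27, 21)
  7P = (15, 3)
  8P = (11, 23)
  ... (continuing to 28P)
  28P = O

ord(P) = 28


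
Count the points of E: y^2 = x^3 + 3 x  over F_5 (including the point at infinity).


For each x in F_5, count y with y^2 = x^3 + 3 x + 0 mod 5:
  x = 0: RHS = 0, y in [0]  -> 1 point(s)
  x = 1: RHS = 4, y in [2, 3]  -> 2 point(s)
  x = 2: RHS = 4, y in [2, 3]  -> 2 point(s)
  x = 3: RHS = 1, y in [1, 4]  -> 2 point(s)
  x = 4: RHS = 1, y in [1, 4]  -> 2 point(s)
Affine points: 9. Add the point at infinity: total = 10.

#E(F_5) = 10


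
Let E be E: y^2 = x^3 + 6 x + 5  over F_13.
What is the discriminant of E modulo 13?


4 a^3 + 27 b^2 = 4*6^3 + 27*5^2 = 864 + 675 = 1539
Delta = -16 * (1539) = -24624
Delta mod 13 = 11

Delta = 11 (mod 13)


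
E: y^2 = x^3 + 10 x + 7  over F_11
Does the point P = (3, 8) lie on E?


Check whether y^2 = x^3 + 10 x + 7 (mod 11) for (x, y) = (3, 8).
LHS: y^2 = 8^2 mod 11 = 9
RHS: x^3 + 10 x + 7 = 3^3 + 10*3 + 7 mod 11 = 9
LHS = RHS

Yes, on the curve


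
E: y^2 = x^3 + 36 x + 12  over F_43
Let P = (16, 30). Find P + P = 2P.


Doubling: s = (3 x1^2 + a) / (2 y1)
s = (3*16^2 + 36) / (2*30) mod 43 = 22
x3 = s^2 - 2 x1 mod 43 = 22^2 - 2*16 = 22
y3 = s (x1 - x3) - y1 mod 43 = 22 * (16 - 22) - 30 = 10

2P = (22, 10)


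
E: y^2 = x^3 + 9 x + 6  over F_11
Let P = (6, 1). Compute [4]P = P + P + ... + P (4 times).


k = 4 = 100_2 (binary, LSB first: 001)
Double-and-add from P = (6, 1):
  bit 0 = 0: acc unchanged = O
  bit 1 = 0: acc unchanged = O
  bit 2 = 1: acc = O + (6, 10) = (6, 10)

4P = (6, 10)


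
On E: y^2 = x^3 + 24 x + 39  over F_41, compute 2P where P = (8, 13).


k = 2 = 10_2 (binary, LSB first: 01)
Double-and-add from P = (8, 13):
  bit 0 = 0: acc unchanged = O
  bit 1 = 1: acc = O + (29, 27) = (29, 27)

2P = (29, 27)


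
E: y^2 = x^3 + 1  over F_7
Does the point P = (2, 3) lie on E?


Check whether y^2 = x^3 + 0 x + 1 (mod 7) for (x, y) = (2, 3).
LHS: y^2 = 3^2 mod 7 = 2
RHS: x^3 + 0 x + 1 = 2^3 + 0*2 + 1 mod 7 = 2
LHS = RHS

Yes, on the curve


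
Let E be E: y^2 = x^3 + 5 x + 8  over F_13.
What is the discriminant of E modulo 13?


4 a^3 + 27 b^2 = 4*5^3 + 27*8^2 = 500 + 1728 = 2228
Delta = -16 * (2228) = -35648
Delta mod 13 = 11

Delta = 11 (mod 13)


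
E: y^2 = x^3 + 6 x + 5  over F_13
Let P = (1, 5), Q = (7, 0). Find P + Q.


P != Q, so use the chord formula.
s = (y2 - y1) / (x2 - x1) = (8) / (6) mod 13 = 10
x3 = s^2 - x1 - x2 mod 13 = 10^2 - 1 - 7 = 1
y3 = s (x1 - x3) - y1 mod 13 = 10 * (1 - 1) - 5 = 8

P + Q = (1, 8)


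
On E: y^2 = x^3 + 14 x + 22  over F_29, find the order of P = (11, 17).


Compute successive multiples of P until we hit O:
  1P = (11, 17)
  2P = (7, 12)
  3P = (18, 25)
  4P = (9, 6)
  5P = (3, 27)
  6P = (22, 4)
  7P = (24, 1)
  8P = (24, 28)
  ... (continuing to 15P)
  15P = O

ord(P) = 15


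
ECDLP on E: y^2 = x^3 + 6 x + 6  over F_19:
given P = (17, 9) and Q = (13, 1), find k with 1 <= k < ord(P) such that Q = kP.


Enumerate multiples of P until we hit Q = (13, 1):
  1P = (17, 9)
  2P = (5, 3)
  3P = (2, 8)
  4P = (6, 12)
  5P = (0, 14)
  6P = (13, 1)
Match found at i = 6.

k = 6


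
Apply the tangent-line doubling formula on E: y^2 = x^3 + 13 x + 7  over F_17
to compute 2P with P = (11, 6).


Doubling: s = (3 x1^2 + a) / (2 y1)
s = (3*11^2 + 13) / (2*6) mod 17 = 3
x3 = s^2 - 2 x1 mod 17 = 3^2 - 2*11 = 4
y3 = s (x1 - x3) - y1 mod 17 = 3 * (11 - 4) - 6 = 15

2P = (4, 15)


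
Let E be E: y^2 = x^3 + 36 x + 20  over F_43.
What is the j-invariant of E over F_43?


Delta = -16(4 a^3 + 27 b^2) mod 43 = 39
-1728 * (4 a)^3 = -1728 * (4*36)^3 mod 43 = 4
j = 4 * 39^(-1) mod 43 = 42

j = 42 (mod 43)


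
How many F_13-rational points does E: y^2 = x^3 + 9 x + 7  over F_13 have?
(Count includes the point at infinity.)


For each x in F_13, count y with y^2 = x^3 + 9 x + 7 mod 13:
  x = 1: RHS = 4, y in [2, 11]  -> 2 point(s)
  x = 3: RHS = 9, y in [3, 10]  -> 2 point(s)
  x = 4: RHS = 3, y in [4, 9]  -> 2 point(s)
  x = 6: RHS = 4, y in [2, 11]  -> 2 point(s)
  x = 7: RHS = 10, y in [6, 7]  -> 2 point(s)
  x = 12: RHS = 10, y in [6, 7]  -> 2 point(s)
Affine points: 12. Add the point at infinity: total = 13.

#E(F_13) = 13


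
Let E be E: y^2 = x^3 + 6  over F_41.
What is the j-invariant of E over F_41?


Delta = -16(4 a^3 + 27 b^2) mod 41 = 28
-1728 * (4 a)^3 = -1728 * (4*0)^3 mod 41 = 0
j = 0 * 28^(-1) mod 41 = 0

j = 0 (mod 41)


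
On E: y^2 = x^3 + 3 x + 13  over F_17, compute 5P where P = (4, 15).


k = 5 = 101_2 (binary, LSB first: 101)
Double-and-add from P = (4, 15):
  bit 0 = 1: acc = O + (4, 15) = (4, 15)
  bit 1 = 0: acc unchanged = (4, 15)
  bit 2 = 1: acc = (4, 15) + (3, 10) = (1, 0)

5P = (1, 0)


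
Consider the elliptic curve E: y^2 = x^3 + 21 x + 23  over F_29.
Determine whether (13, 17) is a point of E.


Check whether y^2 = x^3 + 21 x + 23 (mod 29) for (x, y) = (13, 17).
LHS: y^2 = 17^2 mod 29 = 28
RHS: x^3 + 21 x + 23 = 13^3 + 21*13 + 23 mod 29 = 28
LHS = RHS

Yes, on the curve


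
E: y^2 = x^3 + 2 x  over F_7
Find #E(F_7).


For each x in F_7, count y with y^2 = x^3 + 2 x + 0 mod 7:
  x = 0: RHS = 0, y in [0]  -> 1 point(s)
  x = 4: RHS = 2, y in [3, 4]  -> 2 point(s)
  x = 5: RHS = 2, y in [3, 4]  -> 2 point(s)
  x = 6: RHS = 4, y in [2, 5]  -> 2 point(s)
Affine points: 7. Add the point at infinity: total = 8.

#E(F_7) = 8


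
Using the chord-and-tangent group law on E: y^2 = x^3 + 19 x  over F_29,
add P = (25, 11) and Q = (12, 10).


P != Q, so use the chord formula.
s = (y2 - y1) / (x2 - x1) = (28) / (16) mod 29 = 9
x3 = s^2 - x1 - x2 mod 29 = 9^2 - 25 - 12 = 15
y3 = s (x1 - x3) - y1 mod 29 = 9 * (25 - 15) - 11 = 21

P + Q = (15, 21)


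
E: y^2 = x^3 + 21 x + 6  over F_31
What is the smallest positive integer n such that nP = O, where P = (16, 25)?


Compute successive multiples of P until we hit O:
  1P = (16, 25)
  2P = (15, 10)
  3P = (8, 2)
  4P = (8, 29)
  5P = (15, 21)
  6P = (16, 6)
  7P = O

ord(P) = 7
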